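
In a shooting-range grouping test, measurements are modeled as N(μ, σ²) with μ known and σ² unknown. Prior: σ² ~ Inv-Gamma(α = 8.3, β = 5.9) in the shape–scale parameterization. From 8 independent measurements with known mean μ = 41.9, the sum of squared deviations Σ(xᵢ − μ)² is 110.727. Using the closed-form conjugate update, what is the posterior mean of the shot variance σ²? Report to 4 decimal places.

With known mean μ and an Inverse-Gamma(α, β) prior on σ², the Normal likelihood is conjugate: posterior is Inv-Gamma(α + n/2, β + Σ(xᵢ−μ)²/2).
Posterior: Inv-Gamma(8.3 + 8/2, 5.9 + 110.727/2) = Inv-Gamma(12.30, 61.2635).
E[σ²|data] = β/(α−1) = 61.2635/11.30 = 5.4215.

5.4215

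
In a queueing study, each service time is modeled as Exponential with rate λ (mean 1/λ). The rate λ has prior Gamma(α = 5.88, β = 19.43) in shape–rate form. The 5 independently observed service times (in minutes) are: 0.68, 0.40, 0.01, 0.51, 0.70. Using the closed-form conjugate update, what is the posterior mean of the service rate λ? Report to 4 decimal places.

0.5007

With a Gamma(shape α, rate β) prior on the exponential rate λ, the posterior after n observations with total T = Σxᵢ is Gamma(α+n, β+T).
Sum of observations T = 2.30 minutes; n = 5.
Posterior: Gamma(5.88+5, 19.43+2.30) = Gamma(10.88, 21.73).
Posterior mean of λ = α/β = 10.88/21.73 = 0.5007.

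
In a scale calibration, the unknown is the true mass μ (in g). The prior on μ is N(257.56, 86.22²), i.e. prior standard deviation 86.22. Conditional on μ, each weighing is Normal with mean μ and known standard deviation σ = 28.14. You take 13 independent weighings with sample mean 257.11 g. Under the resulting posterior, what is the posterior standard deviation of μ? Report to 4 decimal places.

For Normal data with known variance σ², a Normal(μ₀, σ₀²) prior on μ is conjugate. Posterior precision = 1/σ₀² + n/σ²; posterior mean is the precision-weighted average of μ₀ and x̄.
σ₀² = 86.22² = 7433.8884, σ² = 28.14² = 791.8596; σ² + n·σ₀² = 791.8596 + 13·7433.8884 = 97432.4088.
Posterior precision = 1/σ₀² + n/σ² = 1/7433.8884 + 13/791.8596 = (σ² + n·σ₀²)/(σ₀²σ²) = 97432.4088/(7433.8884·791.8596); posterior variance σₙ² = σ₀²σ²/(σ² + n·σ₀²) = 7433.8884·791.8596/97432.4088 = 60.417226.
Posterior SD = √σₙ² = √(7433.8884·791.8596/97432.4088) = 7.7729.

7.7729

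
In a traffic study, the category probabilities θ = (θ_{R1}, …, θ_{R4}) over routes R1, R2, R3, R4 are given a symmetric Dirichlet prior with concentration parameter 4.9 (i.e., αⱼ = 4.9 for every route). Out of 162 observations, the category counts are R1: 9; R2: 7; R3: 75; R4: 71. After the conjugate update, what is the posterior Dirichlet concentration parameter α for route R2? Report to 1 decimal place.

11.9

The Dirichlet prior is conjugate to the Multinomial likelihood: each posterior αⱼ = prior αⱼ + observed count nⱼ.
Posterior concentration: (13.9, 11.9, 79.9, 75.9), total = 181.6.
α_{R2} = 4.9 + 7 = 11.9.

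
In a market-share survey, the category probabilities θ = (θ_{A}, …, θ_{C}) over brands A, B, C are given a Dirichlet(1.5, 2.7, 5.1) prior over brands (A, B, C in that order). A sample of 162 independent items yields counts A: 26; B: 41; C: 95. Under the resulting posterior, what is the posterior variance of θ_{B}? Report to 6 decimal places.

The Dirichlet prior is conjugate to the Multinomial likelihood: each posterior αⱼ = prior αⱼ + observed count nⱼ.
Posterior concentration: (27.5, 43.7, 100.1), total = 171.3.
Var[θ_j] = α_j(Σα−α_j)/((Σα)²(Σα+1)) = 43.7·127.6/(171.3²·172.3) = 0.001103.

0.001103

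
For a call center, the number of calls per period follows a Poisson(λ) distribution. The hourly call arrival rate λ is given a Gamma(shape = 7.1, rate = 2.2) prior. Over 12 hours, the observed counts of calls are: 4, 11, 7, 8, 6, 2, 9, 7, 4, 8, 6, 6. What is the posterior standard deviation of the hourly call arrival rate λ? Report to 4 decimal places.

0.6496

With a Gamma(shape α, rate β) prior, the Poisson likelihood is conjugate: the posterior is Gamma(α + ΣXᵢ, β + n).
Sum of counts S = 78 over n = 12 hours.
Posterior: Gamma(α+S, β+n) = Gamma(7.1+78, 2.2+12) = Gamma(85.1, 14.2).
SD = √α/β = √85.1/14.2 = 0.6496.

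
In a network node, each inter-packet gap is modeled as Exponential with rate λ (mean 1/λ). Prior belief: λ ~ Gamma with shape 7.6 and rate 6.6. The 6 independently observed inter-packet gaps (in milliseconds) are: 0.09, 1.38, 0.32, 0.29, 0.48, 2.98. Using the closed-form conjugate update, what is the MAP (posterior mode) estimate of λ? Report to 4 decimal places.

1.0379

With a Gamma(shape α, rate β) prior on the exponential rate λ, the posterior after n observations with total T = Σxᵢ is Gamma(α+n, β+T).
Sum of observations T = 5.54 milliseconds; n = 6.
Posterior: Gamma(7.6+6, 6.6+5.54) = Gamma(13.6, 12.14).
Mode = (α−1)/β = 1.0379.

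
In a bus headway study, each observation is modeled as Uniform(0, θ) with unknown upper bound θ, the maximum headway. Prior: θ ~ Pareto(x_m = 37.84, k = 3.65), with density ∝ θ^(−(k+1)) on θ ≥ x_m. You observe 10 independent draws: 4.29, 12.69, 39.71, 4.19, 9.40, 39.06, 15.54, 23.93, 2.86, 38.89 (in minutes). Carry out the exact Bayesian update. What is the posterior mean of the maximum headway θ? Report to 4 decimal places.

A Pareto(scale x_m, shape k) prior on the upper bound θ of Uniform(0, θ) is conjugate: posterior is Pareto(max(x_m, max xᵢ), k + n).
Sample maximum = 39.71; prior scale x_m = 37.84 → posterior scale = max = 39.71.
Posterior shape = 3.65 + 10 = 13.65.
E[θ|data] = k·x_m/(k−1) = 13.65·39.71/12.65 = 42.8491.

42.8491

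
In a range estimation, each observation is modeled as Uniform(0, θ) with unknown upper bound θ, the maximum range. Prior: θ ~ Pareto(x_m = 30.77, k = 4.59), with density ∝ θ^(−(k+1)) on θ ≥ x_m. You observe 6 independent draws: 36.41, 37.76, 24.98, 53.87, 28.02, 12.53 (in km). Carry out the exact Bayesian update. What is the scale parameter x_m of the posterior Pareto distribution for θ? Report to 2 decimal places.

53.87

A Pareto(scale x_m, shape k) prior on the upper bound θ of Uniform(0, θ) is conjugate: posterior is Pareto(max(x_m, max xᵢ), k + n).
Sample maximum = 53.87; prior scale x_m = 30.77 → posterior scale = max = 53.87.
Posterior shape = 4.59 + 6 = 10.59.
Posterior scale x_m = 53.87.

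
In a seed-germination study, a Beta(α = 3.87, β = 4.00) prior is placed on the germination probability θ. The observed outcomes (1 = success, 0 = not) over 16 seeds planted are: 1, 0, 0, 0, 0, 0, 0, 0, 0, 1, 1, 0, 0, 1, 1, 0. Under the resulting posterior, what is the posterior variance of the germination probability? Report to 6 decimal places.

The Beta prior is conjugate to a Binomial/Bernoulli likelihood; the update adds successes to α and failures to β.
Posterior: Beta(α+k, β+n−k) = Beta(3.87+5, 4.00+11) = Beta(8.87, 15.00).
Var = αβ/((α+β)²(α+β+1)) = 8.87·15.00/(23.87²·24.87) = 0.009389.

0.009389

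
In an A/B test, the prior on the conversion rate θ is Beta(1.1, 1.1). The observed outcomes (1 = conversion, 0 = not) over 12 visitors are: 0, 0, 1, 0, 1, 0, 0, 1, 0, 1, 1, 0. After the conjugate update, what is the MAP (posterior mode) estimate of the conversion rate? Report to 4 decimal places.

The Beta prior is conjugate to a Binomial/Bernoulli likelihood; the update adds successes to α and failures to β.
Posterior: Beta(α+k, β+n−k) = Beta(1.1+5, 1.1+7) = Beta(6.1, 8.1).
Mode of Beta(a,b) for a,b>1 is (a−1)/(a+b−2) = 5.1/12.2 = 0.4180.

0.4180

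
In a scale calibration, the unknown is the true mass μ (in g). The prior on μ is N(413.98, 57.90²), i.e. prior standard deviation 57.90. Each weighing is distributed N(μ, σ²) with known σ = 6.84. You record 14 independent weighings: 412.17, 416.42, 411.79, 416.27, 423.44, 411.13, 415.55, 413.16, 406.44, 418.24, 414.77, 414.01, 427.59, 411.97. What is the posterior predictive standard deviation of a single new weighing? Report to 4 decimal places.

For Normal data with known variance σ², a Normal(μ₀, σ₀²) prior on μ is conjugate. Posterior precision = 1/σ₀² + n/σ²; posterior mean is the precision-weighted average of μ₀ and x̄.
σ₀² = 57.90² = 3352.41, σ² = 6.84² = 46.7856; σ² + n·σ₀² = 46.7856 + 14·3352.41 = 46980.5256.
Posterior precision = 1/σ₀² + n/σ² = 1/3352.41 + 14/46.7856 = (σ² + n·σ₀²)/(σ₀²σ²) = 46980.5256/(3352.41·46.7856); posterior variance σₙ² = σ₀²σ²/(σ² + n·σ₀²) = 3352.41·46.7856/46980.5256 = 3.338501.
Predictive variance for one new observation = σₙ² + σ² = 3352.41·46.7856/46980.5256 + 46.7856 = σ²·(σ₀² + 46980.5256)/46980.5256 = 46.7856·50332.9356/46980.5256 = 50.124101; SD = √(46.7856·50332.9356/46980.5256) = 7.0798.

7.0798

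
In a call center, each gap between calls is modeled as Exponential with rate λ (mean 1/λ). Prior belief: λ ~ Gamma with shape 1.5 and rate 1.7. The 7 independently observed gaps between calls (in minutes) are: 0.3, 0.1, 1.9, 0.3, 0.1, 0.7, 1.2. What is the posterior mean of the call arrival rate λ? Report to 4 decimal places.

With a Gamma(shape α, rate β) prior on the exponential rate λ, the posterior after n observations with total T = Σxᵢ is Gamma(α+n, β+T).
Sum of observations T = 4.6 minutes; n = 7.
Posterior: Gamma(1.5+7, 1.7+4.6) = Gamma(8.5, 6.3).
Posterior mean of λ = α/β = 8.5/6.3 = 1.3492.

1.3492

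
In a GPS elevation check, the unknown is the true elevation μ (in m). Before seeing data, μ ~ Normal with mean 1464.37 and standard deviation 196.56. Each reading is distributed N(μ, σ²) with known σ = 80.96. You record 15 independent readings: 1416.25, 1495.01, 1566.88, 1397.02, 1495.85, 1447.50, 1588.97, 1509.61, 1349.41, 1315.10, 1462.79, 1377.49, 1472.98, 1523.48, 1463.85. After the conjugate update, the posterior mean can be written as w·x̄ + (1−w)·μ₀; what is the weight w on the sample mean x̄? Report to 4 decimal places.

0.9888

For Normal data with known variance σ², a Normal(μ₀, σ₀²) prior on μ is conjugate. Posterior precision = 1/σ₀² + n/σ²; posterior mean is the precision-weighted average of μ₀ and x̄.
σ₀² = 196.56² = 38635.8336, σ² = 80.96² = 6554.5216. Prior precision 1/σ₀² = 1/38635.8336; data precision n/σ² = 15/6554.5216.
w = (n/σ²)/(1/σ₀² + n/σ²) = n·σ₀²/(σ² + n·σ₀²) = 15·38635.8336/(6554.5216 + 15·38635.8336) = 579537.504/586092.0256 = 0.9888.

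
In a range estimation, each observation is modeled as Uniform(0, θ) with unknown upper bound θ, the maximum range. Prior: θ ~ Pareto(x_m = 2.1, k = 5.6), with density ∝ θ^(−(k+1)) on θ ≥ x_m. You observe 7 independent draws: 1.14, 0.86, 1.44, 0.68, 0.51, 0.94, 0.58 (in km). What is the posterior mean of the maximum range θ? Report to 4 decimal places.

2.2810

A Pareto(scale x_m, shape k) prior on the upper bound θ of Uniform(0, θ) is conjugate: posterior is Pareto(max(x_m, max xᵢ), k + n).
Sample maximum = 1.44; prior scale x_m = 2.1 → posterior scale = max = 2.10.
Posterior shape = 5.6 + 7 = 12.6.
E[θ|data] = k·x_m/(k−1) = 12.6·2.10/11.6 = 2.2810.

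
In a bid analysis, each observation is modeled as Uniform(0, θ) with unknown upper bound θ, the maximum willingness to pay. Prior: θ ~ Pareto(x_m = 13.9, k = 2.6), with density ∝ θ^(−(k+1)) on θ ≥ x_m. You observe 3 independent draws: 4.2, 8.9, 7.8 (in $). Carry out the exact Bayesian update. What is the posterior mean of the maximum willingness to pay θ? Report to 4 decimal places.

16.9217

A Pareto(scale x_m, shape k) prior on the upper bound θ of Uniform(0, θ) is conjugate: posterior is Pareto(max(x_m, max xᵢ), k + n).
Sample maximum = 8.9; prior scale x_m = 13.9 → posterior scale = max = 13.9.
Posterior shape = 2.6 + 3 = 5.6.
E[θ|data] = k·x_m/(k−1) = 5.6·13.9/4.6 = 16.9217.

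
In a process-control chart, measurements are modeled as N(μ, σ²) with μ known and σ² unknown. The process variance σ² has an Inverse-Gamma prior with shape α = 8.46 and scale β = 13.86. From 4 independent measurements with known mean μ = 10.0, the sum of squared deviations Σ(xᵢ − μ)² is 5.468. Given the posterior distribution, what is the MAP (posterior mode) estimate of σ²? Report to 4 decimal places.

With known mean μ and an Inverse-Gamma(α, β) prior on σ², the Normal likelihood is conjugate: posterior is Inv-Gamma(α + n/2, β + Σ(xᵢ−μ)²/2).
Posterior: Inv-Gamma(8.46 + 4/2, 13.86 + 5.468/2) = Inv-Gamma(10.46, 16.5940).
Mode = β/(α+1) = 16.5940/11.46 = 1.4480.

1.4480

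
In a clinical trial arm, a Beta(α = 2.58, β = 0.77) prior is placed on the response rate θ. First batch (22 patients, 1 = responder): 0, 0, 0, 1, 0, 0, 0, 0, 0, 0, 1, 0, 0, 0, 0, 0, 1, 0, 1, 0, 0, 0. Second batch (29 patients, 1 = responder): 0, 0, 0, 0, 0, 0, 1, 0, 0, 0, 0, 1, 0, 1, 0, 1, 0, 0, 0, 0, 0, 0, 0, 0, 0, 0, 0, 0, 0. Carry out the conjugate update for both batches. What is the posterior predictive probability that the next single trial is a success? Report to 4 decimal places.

0.1947

The Beta prior is conjugate to a Binomial/Bernoulli likelihood; the update adds successes to α and failures to β.
After batch 1: Beta(2.58+4, 0.77+18) = Beta(6.58, 18.77).
After batch 2: Beta(6.58+4, 18.77+25) = Beta(10.58, 43.77).
For a single future Bernoulli trial, P(success | data) = α/(α+β) = 0.1947.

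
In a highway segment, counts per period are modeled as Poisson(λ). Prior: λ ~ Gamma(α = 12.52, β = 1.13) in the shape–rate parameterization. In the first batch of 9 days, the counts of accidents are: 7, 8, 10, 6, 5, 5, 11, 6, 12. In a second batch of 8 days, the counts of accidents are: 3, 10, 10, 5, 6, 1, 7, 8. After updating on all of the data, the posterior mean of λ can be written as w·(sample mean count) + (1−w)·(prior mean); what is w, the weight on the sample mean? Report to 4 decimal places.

0.9377

With a Gamma(shape α, rate β) prior, the Poisson likelihood is conjugate: the posterior is Gamma(α + ΣXᵢ, β + n).
Total number of days: n = 9 + 8 = 17.
Posterior mean = (α₀+S)/(β₀+n) = [n/(β₀+n)]·(S/n) + [β₀/(β₀+n)]·(α₀/β₀), so only n and β₀ enter the weight.
Weight on data w = n/(β₀+n) = 17/(1.13+17) = 17/18.13 = 0.9377.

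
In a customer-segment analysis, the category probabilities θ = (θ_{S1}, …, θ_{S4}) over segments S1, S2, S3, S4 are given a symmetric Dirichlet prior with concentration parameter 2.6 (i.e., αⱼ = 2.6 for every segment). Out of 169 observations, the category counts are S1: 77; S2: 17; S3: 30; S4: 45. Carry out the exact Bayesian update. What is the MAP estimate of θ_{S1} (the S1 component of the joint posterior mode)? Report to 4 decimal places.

The Dirichlet prior is conjugate to the Multinomial likelihood: each posterior αⱼ = prior αⱼ + observed count nⱼ.
Posterior concentration: (79.6, 19.6, 32.6, 47.6), total = 179.4.
Joint mode component: (α_{S1}−1)/(Σα−K) = 78.6/175.4 = 0.4481.

0.4481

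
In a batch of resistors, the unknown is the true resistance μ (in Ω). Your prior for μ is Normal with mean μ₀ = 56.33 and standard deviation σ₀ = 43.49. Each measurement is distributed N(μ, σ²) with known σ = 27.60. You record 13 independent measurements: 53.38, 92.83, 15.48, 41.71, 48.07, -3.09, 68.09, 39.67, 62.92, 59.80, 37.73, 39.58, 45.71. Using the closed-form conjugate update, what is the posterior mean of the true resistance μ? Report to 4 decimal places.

46.5999

For Normal data with known variance σ², a Normal(μ₀, σ₀²) prior on μ is conjugate. Posterior precision = 1/σ₀² + n/σ²; posterior mean is the precision-weighted average of μ₀ and x̄.
Σxᵢ = 53.38 + 92.83 + 15.48 + 41.71 + 48.07 + (-3.09) + 68.09 + 39.67 + 62.92 + 59.80 + 37.73 + 39.58 + 45.71 = 601.88, so n·x̄ = 601.88.
σ₀² = 43.49² = 1891.3801, σ² = 27.60² = 761.76; σ² + n·σ₀² = 761.76 + 13·1891.3801 = 25349.7013.
Posterior mean = (μ₀/σ₀² + n·x̄/σ²)/(1/σ₀² + n/σ²) = (σ²·μ₀ + σ₀²·n·x̄)/(σ² + n·σ₀²) = (761.76·56.33 + 1891.3801·601.88)/25349.7013 = 1181293.795388/25349.7013 = 46.5999.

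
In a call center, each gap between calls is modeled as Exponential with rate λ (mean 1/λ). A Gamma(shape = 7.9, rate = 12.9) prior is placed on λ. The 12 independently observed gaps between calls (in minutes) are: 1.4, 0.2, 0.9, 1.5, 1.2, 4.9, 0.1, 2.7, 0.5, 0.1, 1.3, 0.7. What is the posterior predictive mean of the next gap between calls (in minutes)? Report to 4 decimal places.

With a Gamma(shape α, rate β) prior on the exponential rate λ, the posterior after n observations with total T = Σxᵢ is Gamma(α+n, β+T).
Sum of observations T = 15.5 minutes; n = 12.
Posterior: Gamma(7.9+12, 12.9+15.5) = Gamma(19.9, 28.4).
The predictive distribution for the next observation is Lomax; its mean is β/(α−1) = 28.4/18.9 = 1.5026.

1.5026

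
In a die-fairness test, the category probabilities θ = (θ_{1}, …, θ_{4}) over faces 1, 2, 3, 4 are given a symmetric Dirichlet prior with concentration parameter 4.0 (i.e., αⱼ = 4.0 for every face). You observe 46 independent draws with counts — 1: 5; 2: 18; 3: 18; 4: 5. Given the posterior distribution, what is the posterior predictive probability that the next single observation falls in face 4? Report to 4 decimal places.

0.1452

The Dirichlet prior is conjugate to the Multinomial likelihood: each posterior αⱼ = prior αⱼ + observed count nⱼ.
Posterior concentration: (9.0, 22.0, 22.0, 9.0), total = 62.0.
P(next = 4 | data) = α_{4}/Σα = 0.1452.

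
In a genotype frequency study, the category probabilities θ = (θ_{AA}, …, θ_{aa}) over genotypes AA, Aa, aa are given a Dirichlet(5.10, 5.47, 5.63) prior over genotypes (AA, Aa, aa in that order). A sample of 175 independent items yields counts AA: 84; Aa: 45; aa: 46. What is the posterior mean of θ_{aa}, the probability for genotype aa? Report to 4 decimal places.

The Dirichlet prior is conjugate to the Multinomial likelihood: each posterior αⱼ = prior αⱼ + observed count nⱼ.
Posterior concentration: (89.10, 50.47, 51.63), total = 191.20.
E[θ_{aa}|data] = α_{aa}/Σα = 51.63/191.20 = 0.2700.

0.2700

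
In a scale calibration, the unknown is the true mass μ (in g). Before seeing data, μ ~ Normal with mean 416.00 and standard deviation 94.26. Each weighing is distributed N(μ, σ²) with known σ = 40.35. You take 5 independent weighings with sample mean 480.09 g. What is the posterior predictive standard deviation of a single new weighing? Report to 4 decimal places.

For Normal data with known variance σ², a Normal(μ₀, σ₀²) prior on μ is conjugate. Posterior precision = 1/σ₀² + n/σ²; posterior mean is the precision-weighted average of μ₀ and x̄.
σ₀² = 94.26² = 8884.9476, σ² = 40.35² = 1628.1225; σ² + n·σ₀² = 1628.1225 + 5·8884.9476 = 46052.8605.
Posterior precision = 1/σ₀² + n/σ² = 1/8884.9476 + 5/1628.1225 = (σ² + n·σ₀²)/(σ₀²σ²) = 46052.8605/(8884.9476·1628.1225); posterior variance σₙ² = σ₀²σ²/(σ² + n·σ₀²) = 8884.9476·1628.1225/46052.8605 = 314.112586.
Predictive variance for one new observation = σₙ² + σ² = 8884.9476·1628.1225/46052.8605 + 1628.1225 = σ²·(σ₀² + 46052.8605)/46052.8605 = 1628.1225·54937.8081/46052.8605 = 1942.235086; SD = √(1628.1225·54937.8081/46052.8605) = 44.0708.

44.0708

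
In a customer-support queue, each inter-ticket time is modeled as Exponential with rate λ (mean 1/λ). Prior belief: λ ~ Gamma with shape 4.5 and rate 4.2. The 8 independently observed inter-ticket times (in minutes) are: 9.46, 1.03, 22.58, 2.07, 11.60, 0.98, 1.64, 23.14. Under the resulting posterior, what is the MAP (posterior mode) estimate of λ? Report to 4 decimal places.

0.1499

With a Gamma(shape α, rate β) prior on the exponential rate λ, the posterior after n observations with total T = Σxᵢ is Gamma(α+n, β+T).
Sum of observations T = 72.50 minutes; n = 8.
Posterior: Gamma(4.5+8, 4.2+72.50) = Gamma(12.5, 76.70).
Mode = (α−1)/β = 0.1499.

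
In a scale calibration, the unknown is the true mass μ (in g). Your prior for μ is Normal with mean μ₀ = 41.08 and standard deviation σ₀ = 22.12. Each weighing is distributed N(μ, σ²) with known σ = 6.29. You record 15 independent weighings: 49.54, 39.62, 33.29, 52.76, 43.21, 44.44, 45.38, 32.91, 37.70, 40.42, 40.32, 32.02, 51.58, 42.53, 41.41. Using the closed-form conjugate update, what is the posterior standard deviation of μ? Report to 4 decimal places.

1.6197

For Normal data with known variance σ², a Normal(μ₀, σ₀²) prior on μ is conjugate. Posterior precision = 1/σ₀² + n/σ²; posterior mean is the precision-weighted average of μ₀ and x̄.
σ₀² = 22.12² = 489.2944, σ² = 6.29² = 39.5641; σ² + n·σ₀² = 39.5641 + 15·489.2944 = 7378.9801.
Posterior precision = 1/σ₀² + n/σ² = 1/489.2944 + 15/39.5641 = (σ² + n·σ₀²)/(σ₀²σ²) = 7378.9801/(489.2944·39.5641); posterior variance σₙ² = σ₀²σ²/(σ² + n·σ₀²) = 489.2944·39.5641/7378.9801 = 2.623465.
Posterior SD = √σₙ² = √(489.2944·39.5641/7378.9801) = 1.6197.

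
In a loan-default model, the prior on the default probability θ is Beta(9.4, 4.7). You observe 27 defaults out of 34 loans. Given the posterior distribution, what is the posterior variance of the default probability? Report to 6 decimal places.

0.003749

The Beta prior is conjugate to a Binomial/Bernoulli likelihood; the update adds successes to α and failures to β.
Posterior: Beta(α+k, β+n−k) = Beta(9.4+27, 4.7+7) = Beta(36.4, 11.7).
Var = αβ/((α+β)²(α+β+1)) = 36.4·11.7/(48.1²·49.1) = 0.003749.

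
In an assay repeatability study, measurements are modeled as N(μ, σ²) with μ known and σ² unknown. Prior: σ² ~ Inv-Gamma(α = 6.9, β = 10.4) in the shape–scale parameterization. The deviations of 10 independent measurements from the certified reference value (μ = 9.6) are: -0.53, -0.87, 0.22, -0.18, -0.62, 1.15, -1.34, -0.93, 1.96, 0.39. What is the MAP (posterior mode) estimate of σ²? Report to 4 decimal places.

With known mean μ and an Inverse-Gamma(α, β) prior on σ², the Normal likelihood is conjugate: posterior is Inv-Gamma(α + n/2, β + Σ(xᵢ−μ)²/2).
Σ(xᵢ−μ)² = (-0.53)² + (-0.87)² + (0.22)² + (-0.18)² + (-0.62)² + (1.15)² + (-1.34)² + (-0.93)² + (1.96)² + (0.39)² = 9.4797.
Posterior: Inv-Gamma(6.9 + 10/2, 10.4 + 9.4797/2) = Inv-Gamma(11.90, 15.13985).
Mode = β/(α+1) = 15.13985/12.90 = 1.1736.

1.1736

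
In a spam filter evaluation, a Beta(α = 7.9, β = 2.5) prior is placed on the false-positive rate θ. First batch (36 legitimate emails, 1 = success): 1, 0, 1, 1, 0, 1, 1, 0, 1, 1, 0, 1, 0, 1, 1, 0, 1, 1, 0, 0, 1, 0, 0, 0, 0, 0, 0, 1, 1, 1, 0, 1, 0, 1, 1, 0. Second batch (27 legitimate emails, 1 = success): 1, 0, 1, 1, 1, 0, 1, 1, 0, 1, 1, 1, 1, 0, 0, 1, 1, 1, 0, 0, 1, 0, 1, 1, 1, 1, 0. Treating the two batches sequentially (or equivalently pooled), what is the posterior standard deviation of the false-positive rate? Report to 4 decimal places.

The Beta prior is conjugate to a Binomial/Bernoulli likelihood; the update adds successes to α and failures to β.
After batch 1: Beta(7.9+19, 2.5+17) = Beta(26.9, 19.5).
After batch 2: Beta(26.9+18, 19.5+9) = Beta(44.9, 28.5).
Var = αβ/((α+β)²(α+β+1)) = 44.9·28.5/(73.4²·74.4) = 0.00319247; SD = √0.00319247 = 0.0565.

0.0565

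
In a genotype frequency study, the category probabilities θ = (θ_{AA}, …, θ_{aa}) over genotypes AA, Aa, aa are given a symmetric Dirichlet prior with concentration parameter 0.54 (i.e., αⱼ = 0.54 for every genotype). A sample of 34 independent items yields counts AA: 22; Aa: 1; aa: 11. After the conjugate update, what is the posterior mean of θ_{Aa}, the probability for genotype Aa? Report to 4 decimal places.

The Dirichlet prior is conjugate to the Multinomial likelihood: each posterior αⱼ = prior αⱼ + observed count nⱼ.
Posterior concentration: (22.54, 1.54, 11.54), total = 35.62.
E[θ_{Aa}|data] = α_{Aa}/Σα = 1.54/35.62 = 0.0432.

0.0432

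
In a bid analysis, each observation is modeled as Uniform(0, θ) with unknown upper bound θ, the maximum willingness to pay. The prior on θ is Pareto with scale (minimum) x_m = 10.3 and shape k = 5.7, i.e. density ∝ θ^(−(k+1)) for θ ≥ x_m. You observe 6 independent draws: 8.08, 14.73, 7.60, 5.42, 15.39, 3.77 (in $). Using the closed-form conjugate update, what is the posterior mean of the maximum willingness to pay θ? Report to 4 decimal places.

16.8283

A Pareto(scale x_m, shape k) prior on the upper bound θ of Uniform(0, θ) is conjugate: posterior is Pareto(max(x_m, max xᵢ), k + n).
Sample maximum = 15.39; prior scale x_m = 10.3 → posterior scale = max = 15.39.
Posterior shape = 5.7 + 6 = 11.7.
E[θ|data] = k·x_m/(k−1) = 11.7·15.39/10.7 = 16.8283.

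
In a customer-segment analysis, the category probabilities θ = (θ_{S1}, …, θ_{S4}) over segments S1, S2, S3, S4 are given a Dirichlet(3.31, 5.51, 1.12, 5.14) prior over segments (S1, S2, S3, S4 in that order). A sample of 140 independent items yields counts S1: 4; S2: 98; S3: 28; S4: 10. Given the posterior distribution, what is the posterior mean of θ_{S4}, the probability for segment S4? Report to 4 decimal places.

0.0976

The Dirichlet prior is conjugate to the Multinomial likelihood: each posterior αⱼ = prior αⱼ + observed count nⱼ.
Posterior concentration: (7.31, 103.51, 29.12, 15.14), total = 155.08.
E[θ_{S4}|data] = α_{S4}/Σα = 15.14/155.08 = 0.0976.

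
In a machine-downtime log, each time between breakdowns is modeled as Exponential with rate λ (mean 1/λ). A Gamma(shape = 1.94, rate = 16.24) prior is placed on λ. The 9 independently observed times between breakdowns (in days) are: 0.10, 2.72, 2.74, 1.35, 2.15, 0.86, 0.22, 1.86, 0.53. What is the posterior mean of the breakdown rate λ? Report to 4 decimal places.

0.3803

With a Gamma(shape α, rate β) prior on the exponential rate λ, the posterior after n observations with total T = Σxᵢ is Gamma(α+n, β+T).
Sum of observations T = 12.53 days; n = 9.
Posterior: Gamma(1.94+9, 16.24+12.53) = Gamma(10.94, 28.77).
Posterior mean of λ = α/β = 10.94/28.77 = 0.3803.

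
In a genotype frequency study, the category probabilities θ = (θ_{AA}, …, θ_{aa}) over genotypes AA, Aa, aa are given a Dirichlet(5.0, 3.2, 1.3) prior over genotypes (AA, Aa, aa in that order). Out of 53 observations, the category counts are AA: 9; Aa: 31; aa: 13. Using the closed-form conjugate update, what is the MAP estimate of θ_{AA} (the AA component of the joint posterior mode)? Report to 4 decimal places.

The Dirichlet prior is conjugate to the Multinomial likelihood: each posterior αⱼ = prior αⱼ + observed count nⱼ.
Posterior concentration: (14.0, 34.2, 14.3), total = 62.5.
Joint mode component: (α_{AA}−1)/(Σα−K) = 13.0/59.5 = 0.2185.

0.2185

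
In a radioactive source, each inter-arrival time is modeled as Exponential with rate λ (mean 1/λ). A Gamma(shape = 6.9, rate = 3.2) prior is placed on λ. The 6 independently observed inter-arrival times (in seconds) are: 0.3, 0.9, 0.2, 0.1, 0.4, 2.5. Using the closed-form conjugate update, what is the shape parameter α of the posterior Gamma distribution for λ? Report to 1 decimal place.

With a Gamma(shape α, rate β) prior on the exponential rate λ, the posterior after n observations with total T = Σxᵢ is Gamma(α+n, β+T).
Sum of observations T = 4.4 seconds; n = 6.
Posterior: Gamma(6.9+6, 3.2+4.4) = Gamma(12.9, 7.6).
Posterior α = 12.9.

12.9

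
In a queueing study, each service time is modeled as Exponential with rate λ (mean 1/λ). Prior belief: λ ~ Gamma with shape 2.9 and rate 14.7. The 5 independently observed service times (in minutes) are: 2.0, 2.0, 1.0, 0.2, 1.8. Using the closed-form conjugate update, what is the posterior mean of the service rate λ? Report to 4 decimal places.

0.3641

With a Gamma(shape α, rate β) prior on the exponential rate λ, the posterior after n observations with total T = Σxᵢ is Gamma(α+n, β+T).
Sum of observations T = 7.0 minutes; n = 5.
Posterior: Gamma(2.9+5, 14.7+7.0) = Gamma(7.9, 21.7).
Posterior mean of λ = α/β = 7.9/21.7 = 0.3641.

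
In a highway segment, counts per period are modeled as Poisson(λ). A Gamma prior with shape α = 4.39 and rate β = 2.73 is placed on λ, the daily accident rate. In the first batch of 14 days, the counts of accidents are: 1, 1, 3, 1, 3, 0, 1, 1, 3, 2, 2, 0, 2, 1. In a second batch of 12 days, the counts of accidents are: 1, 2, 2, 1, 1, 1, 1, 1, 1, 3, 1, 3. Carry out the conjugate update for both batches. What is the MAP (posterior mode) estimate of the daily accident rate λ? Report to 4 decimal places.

1.4755

With a Gamma(shape α, rate β) prior, the Poisson likelihood is conjugate: the posterior is Gamma(α + ΣXᵢ, β + n).
Batch 1: sum of counts S = 21 over n = 14 days.
After batch 1: Gamma(α+S, β+n) = Gamma(4.39+21, 2.73+14) = Gamma(25.39, 16.73).
Batch 2: sum of counts S = 18 over n = 12 days.
After batch 2: Gamma(α+S, β+n) = Gamma(25.39+18, 16.73+12) = Gamma(43.39, 28.73).
Mode of Gamma(α,β) for α≥1 is (α−1)/β = 42.39/28.73 = 1.4755.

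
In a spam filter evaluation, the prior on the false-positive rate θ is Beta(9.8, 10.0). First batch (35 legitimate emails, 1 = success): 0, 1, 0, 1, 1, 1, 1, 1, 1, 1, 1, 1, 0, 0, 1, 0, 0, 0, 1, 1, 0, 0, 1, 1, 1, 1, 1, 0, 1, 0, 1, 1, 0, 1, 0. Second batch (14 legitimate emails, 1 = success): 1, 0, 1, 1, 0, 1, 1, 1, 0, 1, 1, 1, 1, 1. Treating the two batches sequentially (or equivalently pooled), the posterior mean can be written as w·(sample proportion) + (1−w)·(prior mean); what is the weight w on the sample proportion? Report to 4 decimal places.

The Beta prior is conjugate to a Binomial/Bernoulli likelihood; the update adds successes to α and failures to β.
Total number of legitimate emails: n = 35 + 14 = 49.
Posterior mean = (α₀+k)/(α₀+β₀+n) = [n/(α₀+β₀+n)]·(k/n) + [(α₀+β₀)/(α₀+β₀+n)]·α₀/(α₀+β₀), so only n and the prior enter the weight.
The weight on the data is w = n/(α₀+β₀+n) = 49/(9.8+10.0+49) = 49/68.8 = 0.7122.

0.7122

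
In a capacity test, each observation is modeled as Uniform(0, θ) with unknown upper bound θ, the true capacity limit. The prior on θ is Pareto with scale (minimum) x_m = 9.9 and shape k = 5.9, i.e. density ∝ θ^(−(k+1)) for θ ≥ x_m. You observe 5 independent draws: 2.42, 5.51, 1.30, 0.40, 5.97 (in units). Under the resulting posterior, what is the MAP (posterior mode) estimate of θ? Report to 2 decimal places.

A Pareto(scale x_m, shape k) prior on the upper bound θ of Uniform(0, θ) is conjugate: posterior is Pareto(max(x_m, max xᵢ), k + n).
Sample maximum = 5.97; prior scale x_m = 9.9 → posterior scale = max = 9.90.
Posterior shape = 5.9 + 5 = 10.9.
The Pareto density is decreasing on [x_m, ∞), so the mode is x_m = 9.90.

9.90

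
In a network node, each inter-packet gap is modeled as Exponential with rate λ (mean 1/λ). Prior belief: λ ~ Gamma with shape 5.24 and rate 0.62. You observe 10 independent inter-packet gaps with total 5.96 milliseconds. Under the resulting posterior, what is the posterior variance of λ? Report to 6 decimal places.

With a Gamma(shape α, rate β) prior on the exponential rate λ, the posterior after n observations with total T = Σxᵢ is Gamma(α+n, β+T).
Posterior: Gamma(5.24+10, 0.62+5.96) = Gamma(15.24, 6.58).
Var = α/β² = 0.351992.

0.351992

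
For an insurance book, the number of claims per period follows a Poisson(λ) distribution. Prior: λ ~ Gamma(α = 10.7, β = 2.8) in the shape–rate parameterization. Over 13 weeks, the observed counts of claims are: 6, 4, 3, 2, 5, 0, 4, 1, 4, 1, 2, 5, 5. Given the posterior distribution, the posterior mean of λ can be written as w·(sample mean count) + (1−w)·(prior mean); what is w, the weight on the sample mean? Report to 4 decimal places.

With a Gamma(shape α, rate β) prior, the Poisson likelihood is conjugate: the posterior is Gamma(α + ΣXᵢ, β + n).
Posterior mean = (α₀+S)/(β₀+n) = [n/(β₀+n)]·(S/n) + [β₀/(β₀+n)]·(α₀/β₀), so only n and β₀ enter the weight.
Weight on data w = n/(β₀+n) = 13/(2.8+13) = 13/15.8 = 0.8228.

0.8228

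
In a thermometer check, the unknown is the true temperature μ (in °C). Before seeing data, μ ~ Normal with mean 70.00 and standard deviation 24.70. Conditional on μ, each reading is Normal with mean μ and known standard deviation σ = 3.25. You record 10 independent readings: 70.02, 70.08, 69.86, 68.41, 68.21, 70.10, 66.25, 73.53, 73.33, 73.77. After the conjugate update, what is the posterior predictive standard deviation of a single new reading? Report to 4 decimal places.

3.4084

For Normal data with known variance σ², a Normal(μ₀, σ₀²) prior on μ is conjugate. Posterior precision = 1/σ₀² + n/σ²; posterior mean is the precision-weighted average of μ₀ and x̄.
σ₀² = 24.70² = 610.09, σ² = 3.25² = 10.5625; σ² + n·σ₀² = 10.5625 + 10·610.09 = 6111.4625.
Posterior precision = 1/σ₀² + n/σ² = 1/610.09 + 10/10.5625 = (σ² + n·σ₀²)/(σ₀²σ²) = 6111.4625/(610.09·10.5625); posterior variance σₙ² = σ₀²σ²/(σ² + n·σ₀²) = 610.09·10.5625/6111.4625 = 1.054424.
Predictive variance for one new observation = σₙ² + σ² = 610.09·10.5625/6111.4625 + 10.5625 = σ²·(σ₀² + 6111.4625)/6111.4625 = 10.5625·6721.5525/6111.4625 = 11.616924; SD = √(10.5625·6721.5525/6111.4625) = 3.4084.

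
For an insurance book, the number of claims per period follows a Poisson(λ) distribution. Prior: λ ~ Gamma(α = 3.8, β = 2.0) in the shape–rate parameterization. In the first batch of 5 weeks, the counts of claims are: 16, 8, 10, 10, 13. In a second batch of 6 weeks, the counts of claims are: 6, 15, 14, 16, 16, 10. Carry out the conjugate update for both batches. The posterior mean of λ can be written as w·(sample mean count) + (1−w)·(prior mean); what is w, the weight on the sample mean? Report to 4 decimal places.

With a Gamma(shape α, rate β) prior, the Poisson likelihood is conjugate: the posterior is Gamma(α + ΣXᵢ, β + n).
Total number of weeks: n = 5 + 6 = 11.
Posterior mean = (α₀+S)/(β₀+n) = [n/(β₀+n)]·(S/n) + [β₀/(β₀+n)]·(α₀/β₀), so only n and β₀ enter the weight.
Weight on data w = n/(β₀+n) = 11/(2.0+11) = 11/13.0 = 0.8462.

0.8462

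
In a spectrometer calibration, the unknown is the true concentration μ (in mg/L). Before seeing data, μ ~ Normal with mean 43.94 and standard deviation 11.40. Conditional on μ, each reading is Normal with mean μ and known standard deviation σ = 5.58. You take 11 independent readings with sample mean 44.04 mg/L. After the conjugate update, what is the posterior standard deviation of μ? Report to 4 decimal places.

1.6644

For Normal data with known variance σ², a Normal(μ₀, σ₀²) prior on μ is conjugate. Posterior precision = 1/σ₀² + n/σ²; posterior mean is the precision-weighted average of μ₀ and x̄.
σ₀² = 11.40² = 129.96, σ² = 5.58² = 31.1364; σ² + n·σ₀² = 31.1364 + 11·129.96 = 1460.6964.
Posterior precision = 1/σ₀² + n/σ² = 1/129.96 + 11/31.1364 = (σ² + n·σ₀²)/(σ₀²σ²) = 1460.6964/(129.96·31.1364); posterior variance σₙ² = σ₀²σ²/(σ² + n·σ₀²) = 129.96·31.1364/1460.6964 = 2.770245.
Posterior SD = √σₙ² = √(129.96·31.1364/1460.6964) = 1.6644.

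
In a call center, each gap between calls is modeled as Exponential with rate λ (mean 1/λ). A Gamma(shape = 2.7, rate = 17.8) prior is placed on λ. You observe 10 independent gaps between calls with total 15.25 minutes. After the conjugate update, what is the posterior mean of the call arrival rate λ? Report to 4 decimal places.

0.3843

With a Gamma(shape α, rate β) prior on the exponential rate λ, the posterior after n observations with total T = Σxᵢ is Gamma(α+n, β+T).
Posterior: Gamma(2.7+10, 17.8+15.25) = Gamma(12.7, 33.05).
Posterior mean of λ = α/β = 12.7/33.05 = 0.3843.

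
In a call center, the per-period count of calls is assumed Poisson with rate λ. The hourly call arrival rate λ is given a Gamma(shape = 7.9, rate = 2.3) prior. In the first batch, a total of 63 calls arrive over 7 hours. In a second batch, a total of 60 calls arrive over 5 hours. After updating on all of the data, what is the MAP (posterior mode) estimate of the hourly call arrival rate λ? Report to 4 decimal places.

With a Gamma(shape α, rate β) prior, the Poisson likelihood is conjugate: the posterior is Gamma(α + ΣXᵢ, β + n).
After batch 1: Gamma(α+S, β+n) = Gamma(7.9+63, 2.3+7) = Gamma(70.9, 9.3).
After batch 2: Gamma(α+S, β+n) = Gamma(70.9+60, 9.3+5) = Gamma(130.9, 14.3).
Mode of Gamma(α,β) for α≥1 is (α−1)/β = 129.9/14.3 = 9.0839.

9.0839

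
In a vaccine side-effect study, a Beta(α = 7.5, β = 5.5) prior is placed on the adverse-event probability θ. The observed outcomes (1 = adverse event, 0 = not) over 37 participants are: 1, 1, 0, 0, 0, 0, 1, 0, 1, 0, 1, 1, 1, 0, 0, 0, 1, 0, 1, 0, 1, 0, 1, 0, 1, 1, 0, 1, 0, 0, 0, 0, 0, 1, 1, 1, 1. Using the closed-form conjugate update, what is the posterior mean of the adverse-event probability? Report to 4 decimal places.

0.5100

The Beta prior is conjugate to a Binomial/Bernoulli likelihood; the update adds successes to α and failures to β.
Posterior: Beta(α+k, β+n−k) = Beta(7.5+18, 5.5+19) = Beta(25.5, 24.5).
Posterior mean = α/(α+β) = 25.5/50.0 = 0.5100.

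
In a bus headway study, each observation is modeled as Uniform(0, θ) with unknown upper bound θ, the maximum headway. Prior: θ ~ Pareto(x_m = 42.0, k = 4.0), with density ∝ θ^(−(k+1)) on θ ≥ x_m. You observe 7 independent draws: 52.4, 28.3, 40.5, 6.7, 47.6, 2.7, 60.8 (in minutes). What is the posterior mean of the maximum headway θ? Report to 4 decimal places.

A Pareto(scale x_m, shape k) prior on the upper bound θ of Uniform(0, θ) is conjugate: posterior is Pareto(max(x_m, max xᵢ), k + n).
Sample maximum = 60.8; prior scale x_m = 42.0 → posterior scale = max = 60.8.
Posterior shape = 4.0 + 7 = 11.0.
E[θ|data] = k·x_m/(k−1) = 11.0·60.8/10.0 = 66.8800.

66.8800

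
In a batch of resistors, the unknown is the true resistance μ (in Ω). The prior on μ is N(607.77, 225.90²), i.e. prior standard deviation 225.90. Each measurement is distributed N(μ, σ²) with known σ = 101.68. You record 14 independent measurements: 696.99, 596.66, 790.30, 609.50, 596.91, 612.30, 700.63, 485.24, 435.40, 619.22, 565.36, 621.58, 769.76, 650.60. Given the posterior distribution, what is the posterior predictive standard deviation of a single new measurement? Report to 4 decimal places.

For Normal data with known variance σ², a Normal(μ₀, σ₀²) prior on μ is conjugate. Posterior precision = 1/σ₀² + n/σ²; posterior mean is the precision-weighted average of μ₀ and x̄.
σ₀² = 225.90² = 51030.81, σ² = 101.68² = 10338.8224; σ² + n·σ₀² = 10338.8224 + 14·51030.81 = 724770.1624.
Posterior precision = 1/σ₀² + n/σ² = 1/51030.81 + 14/10338.8224 = (σ² + n·σ₀²)/(σ₀²σ²) = 724770.1624/(51030.81·10338.8224); posterior variance σₙ² = σ₀²σ²/(σ² + n·σ₀²) = 51030.81·10338.8224/724770.1624 = 727.952817.
Predictive variance for one new observation = σₙ² + σ² = 51030.81·10338.8224/724770.1624 + 10338.8224 = σ²·(σ₀² + 724770.1624)/724770.1624 = 10338.8224·775800.9724/724770.1624 = 11066.775217; SD = √(10338.8224·775800.9724/724770.1624) = 105.1987.

105.1987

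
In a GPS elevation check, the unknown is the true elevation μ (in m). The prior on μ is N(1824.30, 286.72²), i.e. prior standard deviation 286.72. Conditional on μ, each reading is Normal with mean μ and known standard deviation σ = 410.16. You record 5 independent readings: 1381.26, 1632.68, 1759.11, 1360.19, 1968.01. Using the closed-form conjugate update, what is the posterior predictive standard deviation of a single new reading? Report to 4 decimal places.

438.2990

For Normal data with known variance σ², a Normal(μ₀, σ₀²) prior on μ is conjugate. Posterior precision = 1/σ₀² + n/σ²; posterior mean is the precision-weighted average of μ₀ and x̄.
σ₀² = 286.72² = 82208.3584, σ² = 410.16² = 168231.2256; σ² + n·σ₀² = 168231.2256 + 5·82208.3584 = 579273.0176.
Posterior precision = 1/σ₀² + n/σ² = 1/82208.3584 + 5/168231.2256 = (σ² + n·σ₀²)/(σ₀²σ²) = 579273.0176/(82208.3584·168231.2256); posterior variance σₙ² = σ₀²σ²/(σ² + n·σ₀²) = 82208.3584·168231.2256/579273.0176 = 23874.774878.
Predictive variance for one new observation = σₙ² + σ² = 82208.3584·168231.2256/579273.0176 + 168231.2256 = σ²·(σ₀² + 579273.0176)/579273.0176 = 168231.2256·661481.376/579273.0176 = 192106.000478; SD = √(168231.2256·661481.376/579273.0176) = 438.2990.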